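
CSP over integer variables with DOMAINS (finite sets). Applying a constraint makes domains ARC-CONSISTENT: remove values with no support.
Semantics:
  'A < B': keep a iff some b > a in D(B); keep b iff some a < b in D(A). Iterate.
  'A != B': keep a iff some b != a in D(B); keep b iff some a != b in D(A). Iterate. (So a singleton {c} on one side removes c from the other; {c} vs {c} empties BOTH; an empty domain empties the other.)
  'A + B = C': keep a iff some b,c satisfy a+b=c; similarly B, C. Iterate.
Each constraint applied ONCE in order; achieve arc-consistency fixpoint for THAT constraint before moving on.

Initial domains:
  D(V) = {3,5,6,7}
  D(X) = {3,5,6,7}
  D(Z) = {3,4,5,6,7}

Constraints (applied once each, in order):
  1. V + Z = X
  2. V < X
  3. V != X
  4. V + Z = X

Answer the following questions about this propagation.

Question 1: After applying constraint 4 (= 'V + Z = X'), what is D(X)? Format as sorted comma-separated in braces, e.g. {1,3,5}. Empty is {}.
Constraint 1 (V + Z = X) on D(V)={3,5,6,7} D(Z)={3,4,5,6,7} D(X)={3,5,6,7}: V {3,5,6,7}->{3}; Z {3,4,5,6,7}->{3,4}; X {3,5,6,7}->{6,7}
Constraint 2 (V < X) on D(V)={3} D(X)={6,7}: no change
Constraint 3 (V != X) on D(V)={3} D(X)={6,7}: no change
Constraint 4 (V + Z = X) on D(V)={3} D(Z)={3,4} D(X)={6,7}: no change
So after constraint 4: D(X) = {6,7}

Answer: {6,7}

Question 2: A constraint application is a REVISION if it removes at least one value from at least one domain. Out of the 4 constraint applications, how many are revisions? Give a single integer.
Answer: 1

Derivation:
Constraint 1 (V + Z = X) on D(V)={3,5,6,7} D(Z)={3,4,5,6,7} D(X)={3,5,6,7}: V {3,5,6,7}->{3}; Z {3,4,5,6,7}->{3,4}; X {3,5,6,7}->{6,7} => REVISION
Constraint 2 (V < X) on D(V)={3} D(X)={6,7}: no change => not a revision
Constraint 3 (V != X) on D(V)={3} D(X)={6,7}: no change => not a revision
Constraint 4 (V + Z = X) on D(V)={3} D(Z)={3,4} D(X)={6,7}: no change => not a revision
Total revisions = 1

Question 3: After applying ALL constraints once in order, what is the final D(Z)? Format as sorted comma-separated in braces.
Constraint 1 (V + Z = X) on D(V)={3,5,6,7} D(Z)={3,4,5,6,7} D(X)={3,5,6,7}: V {3,5,6,7}->{3}; Z {3,4,5,6,7}->{3,4}; X {3,5,6,7}->{6,7}
Constraint 2 (V < X) on D(V)={3} D(X)={6,7}: no change
Constraint 3 (V != X) on D(V)={3} D(X)={6,7}: no change
Constraint 4 (V + Z = X) on D(V)={3} D(Z)={3,4} D(X)={6,7}: no change
So after all 4 constraints: D(Z) = {3,4}

Answer: {3,4}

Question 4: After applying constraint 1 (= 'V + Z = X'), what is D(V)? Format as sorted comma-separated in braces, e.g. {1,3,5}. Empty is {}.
Constraint 1 (V + Z = X) on D(V)={3,5,6,7} D(Z)={3,4,5,6,7} D(X)={3,5,6,7}: V {3,5,6,7}->{3}; Z {3,4,5,6,7}->{3,4}; X {3,5,6,7}->{6,7}
So after constraint 1: D(V) = {3}

Answer: {3}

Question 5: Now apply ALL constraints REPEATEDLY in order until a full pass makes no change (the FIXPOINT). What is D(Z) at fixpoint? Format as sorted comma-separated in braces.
pass 0 (initial): D(Z)={3,4,5,6,7}
pass 1: V {3,5,6,7}->{3}; X {3,5,6,7}->{6,7}; Z {3,4,5,6,7}->{3,4}
pass 2: no change
Fixpoint after 2 passes: D(Z) = {3,4}

Answer: {3,4}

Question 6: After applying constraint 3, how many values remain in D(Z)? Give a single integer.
Answer: 2

Derivation:
Constraint 1 (V + Z = X) on D(V)={3,5,6,7} D(Z)={3,4,5,6,7} D(X)={3,5,6,7}: V {3,5,6,7}->{3}; Z {3,4,5,6,7}->{3,4}; X {3,5,6,7}->{6,7}
Constraint 2 (V < X) on D(V)={3} D(X)={6,7}: no change
Constraint 3 (V != X) on D(V)={3} D(X)={6,7}: no change
So after constraint 3: D(Z)={3,4}, size = 2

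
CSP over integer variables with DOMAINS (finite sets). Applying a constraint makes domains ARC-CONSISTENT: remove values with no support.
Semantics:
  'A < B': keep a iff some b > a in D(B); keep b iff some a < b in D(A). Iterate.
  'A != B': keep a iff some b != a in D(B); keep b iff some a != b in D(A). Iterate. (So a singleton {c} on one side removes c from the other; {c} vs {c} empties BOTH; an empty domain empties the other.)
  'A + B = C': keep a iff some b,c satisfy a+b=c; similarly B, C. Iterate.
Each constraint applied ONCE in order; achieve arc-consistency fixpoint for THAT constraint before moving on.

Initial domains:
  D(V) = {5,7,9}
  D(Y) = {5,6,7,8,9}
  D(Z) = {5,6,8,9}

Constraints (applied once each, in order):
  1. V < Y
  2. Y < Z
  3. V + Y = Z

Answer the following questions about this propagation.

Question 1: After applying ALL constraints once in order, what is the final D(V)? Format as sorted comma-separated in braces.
Answer: {}

Derivation:
Constraint 1 (V < Y) on D(V)={5,7,9} D(Y)={5,6,7,8,9}: V {5,7,9}->{5,7}; Y {5,6,7,8,9}->{6,7,8,9}
Constraint 2 (Y < Z) on D(Y)={6,7,8,9} D(Z)={5,6,8,9}: Y {6,7,8,9}->{6,7,8}; Z {5,6,8,9}->{8,9}
Constraint 3 (V + Y = Z) on D(V)={5,7} D(Y)={6,7,8} D(Z)={8,9}: V {5,7}->{}; Y {6,7,8}->{}; Z {8,9}->{}
So after all 3 constraints: D(V) = {}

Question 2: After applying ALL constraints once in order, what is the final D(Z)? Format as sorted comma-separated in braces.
Constraint 1 (V < Y) on D(V)={5,7,9} D(Y)={5,6,7,8,9}: V {5,7,9}->{5,7}; Y {5,6,7,8,9}->{6,7,8,9}
Constraint 2 (Y < Z) on D(Y)={6,7,8,9} D(Z)={5,6,8,9}: Y {6,7,8,9}->{6,7,8}; Z {5,6,8,9}->{8,9}
Constraint 3 (V + Y = Z) on D(V)={5,7} D(Y)={6,7,8} D(Z)={8,9}: V {5,7}->{}; Y {6,7,8}->{}; Z {8,9}->{}
So after all 3 constraints: D(Z) = {}

Answer: {}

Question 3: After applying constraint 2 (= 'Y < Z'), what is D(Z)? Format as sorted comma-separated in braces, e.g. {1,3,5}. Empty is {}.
Constraint 1 (V < Y) on D(V)={5,7,9} D(Y)={5,6,7,8,9}: V {5,7,9}->{5,7}; Y {5,6,7,8,9}->{6,7,8,9}
Constraint 2 (Y < Z) on D(Y)={6,7,8,9} D(Z)={5,6,8,9}: Y {6,7,8,9}->{6,7,8}; Z {5,6,8,9}->{8,9}
So after constraint 2: D(Z) = {8,9}

Answer: {8,9}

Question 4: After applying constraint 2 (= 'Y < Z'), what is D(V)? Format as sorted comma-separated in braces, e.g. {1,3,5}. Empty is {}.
Answer: {5,7}

Derivation:
Constraint 1 (V < Y) on D(V)={5,7,9} D(Y)={5,6,7,8,9}: V {5,7,9}->{5,7}; Y {5,6,7,8,9}->{6,7,8,9}
Constraint 2 (Y < Z) on D(Y)={6,7,8,9} D(Z)={5,6,8,9}: Y {6,7,8,9}->{6,7,8}; Z {5,6,8,9}->{8,9}
So after constraint 2: D(V) = {5,7}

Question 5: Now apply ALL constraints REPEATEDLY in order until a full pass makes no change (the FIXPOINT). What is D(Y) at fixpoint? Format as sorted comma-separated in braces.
Answer: {}

Derivation:
pass 0 (initial): D(Y)={5,6,7,8,9}
pass 1: V {5,7,9}->{}; Y {5,6,7,8,9}->{}; Z {5,6,8,9}->{}
pass 2: no change
Fixpoint after 2 passes: D(Y) = {}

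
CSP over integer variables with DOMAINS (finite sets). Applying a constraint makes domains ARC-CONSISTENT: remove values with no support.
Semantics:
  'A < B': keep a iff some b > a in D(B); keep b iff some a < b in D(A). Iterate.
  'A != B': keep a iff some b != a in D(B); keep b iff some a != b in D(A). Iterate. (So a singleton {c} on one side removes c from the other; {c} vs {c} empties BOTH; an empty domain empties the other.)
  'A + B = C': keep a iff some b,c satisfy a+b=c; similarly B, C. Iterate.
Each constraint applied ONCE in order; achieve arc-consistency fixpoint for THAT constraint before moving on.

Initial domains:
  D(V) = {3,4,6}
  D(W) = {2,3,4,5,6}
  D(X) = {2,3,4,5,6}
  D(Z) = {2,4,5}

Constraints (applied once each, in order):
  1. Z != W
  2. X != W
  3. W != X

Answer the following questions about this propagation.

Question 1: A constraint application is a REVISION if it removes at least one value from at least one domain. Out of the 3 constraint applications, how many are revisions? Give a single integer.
Answer: 0

Derivation:
Constraint 1 (Z != W) on D(Z)={2,4,5} D(W)={2,3,4,5,6}: no change => not a revision
Constraint 2 (X != W) on D(X)={2,3,4,5,6} D(W)={2,3,4,5,6}: no change => not a revision
Constraint 3 (W != X) on D(W)={2,3,4,5,6} D(X)={2,3,4,5,6}: no change => not a revision
Total revisions = 0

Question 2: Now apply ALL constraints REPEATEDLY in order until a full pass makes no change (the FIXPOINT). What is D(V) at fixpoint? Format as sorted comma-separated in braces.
Answer: {3,4,6}

Derivation:
pass 0 (initial): D(V)={3,4,6}
pass 1: no change
Fixpoint after 1 passes: D(V) = {3,4,6}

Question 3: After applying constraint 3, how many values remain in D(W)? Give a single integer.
Answer: 5

Derivation:
Constraint 1 (Z != W) on D(Z)={2,4,5} D(W)={2,3,4,5,6}: no change
Constraint 2 (X != W) on D(X)={2,3,4,5,6} D(W)={2,3,4,5,6}: no change
Constraint 3 (W != X) on D(W)={2,3,4,5,6} D(X)={2,3,4,5,6}: no change
So after constraint 3: D(W)={2,3,4,5,6}, size = 5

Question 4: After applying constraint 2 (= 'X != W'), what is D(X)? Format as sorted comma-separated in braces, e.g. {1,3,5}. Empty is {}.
Answer: {2,3,4,5,6}

Derivation:
Constraint 1 (Z != W) on D(Z)={2,4,5} D(W)={2,3,4,5,6}: no change
Constraint 2 (X != W) on D(X)={2,3,4,5,6} D(W)={2,3,4,5,6}: no change
So after constraint 2: D(X) = {2,3,4,5,6}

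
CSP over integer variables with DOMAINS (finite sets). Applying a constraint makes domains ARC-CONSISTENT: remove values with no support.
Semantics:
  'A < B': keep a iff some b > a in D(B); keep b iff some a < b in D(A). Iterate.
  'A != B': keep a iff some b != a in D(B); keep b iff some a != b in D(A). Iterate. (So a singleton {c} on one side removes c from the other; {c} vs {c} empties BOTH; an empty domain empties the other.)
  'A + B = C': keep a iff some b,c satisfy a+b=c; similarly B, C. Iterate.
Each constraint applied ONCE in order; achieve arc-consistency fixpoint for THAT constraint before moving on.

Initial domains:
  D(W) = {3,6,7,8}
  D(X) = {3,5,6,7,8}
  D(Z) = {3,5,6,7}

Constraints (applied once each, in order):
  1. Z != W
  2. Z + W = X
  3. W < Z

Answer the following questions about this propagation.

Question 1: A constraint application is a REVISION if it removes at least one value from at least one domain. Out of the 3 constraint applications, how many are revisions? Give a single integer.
Constraint 1 (Z != W) on D(Z)={3,5,6,7} D(W)={3,6,7,8}: no change => not a revision
Constraint 2 (Z + W = X) on D(Z)={3,5,6,7} D(W)={3,6,7,8} D(X)={3,5,6,7,8}: Z {3,5,6,7}->{3,5}; W {3,6,7,8}->{3}; X {3,5,6,7,8}->{6,8} => REVISION
Constraint 3 (W < Z) on D(W)={3} D(Z)={3,5}: Z {3,5}->{5} => REVISION
Total revisions = 2

Answer: 2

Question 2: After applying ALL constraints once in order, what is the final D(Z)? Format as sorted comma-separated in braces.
Constraint 1 (Z != W) on D(Z)={3,5,6,7} D(W)={3,6,7,8}: no change
Constraint 2 (Z + W = X) on D(Z)={3,5,6,7} D(W)={3,6,7,8} D(X)={3,5,6,7,8}: Z {3,5,6,7}->{3,5}; W {3,6,7,8}->{3}; X {3,5,6,7,8}->{6,8}
Constraint 3 (W < Z) on D(W)={3} D(Z)={3,5}: Z {3,5}->{5}
So after all 3 constraints: D(Z) = {5}

Answer: {5}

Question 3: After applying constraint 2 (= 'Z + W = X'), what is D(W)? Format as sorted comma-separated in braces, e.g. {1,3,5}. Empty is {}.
Answer: {3}

Derivation:
Constraint 1 (Z != W) on D(Z)={3,5,6,7} D(W)={3,6,7,8}: no change
Constraint 2 (Z + W = X) on D(Z)={3,5,6,7} D(W)={3,6,7,8} D(X)={3,5,6,7,8}: Z {3,5,6,7}->{3,5}; W {3,6,7,8}->{3}; X {3,5,6,7,8}->{6,8}
So after constraint 2: D(W) = {3}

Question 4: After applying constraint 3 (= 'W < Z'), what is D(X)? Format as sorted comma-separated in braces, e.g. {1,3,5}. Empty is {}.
Answer: {6,8}

Derivation:
Constraint 1 (Z != W) on D(Z)={3,5,6,7} D(W)={3,6,7,8}: no change
Constraint 2 (Z + W = X) on D(Z)={3,5,6,7} D(W)={3,6,7,8} D(X)={3,5,6,7,8}: Z {3,5,6,7}->{3,5}; W {3,6,7,8}->{3}; X {3,5,6,7,8}->{6,8}
Constraint 3 (W < Z) on D(W)={3} D(Z)={3,5}: Z {3,5}->{5}
So after constraint 3: D(X) = {6,8}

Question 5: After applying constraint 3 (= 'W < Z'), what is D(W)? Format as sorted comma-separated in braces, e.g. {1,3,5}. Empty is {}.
Constraint 1 (Z != W) on D(Z)={3,5,6,7} D(W)={3,6,7,8}: no change
Constraint 2 (Z + W = X) on D(Z)={3,5,6,7} D(W)={3,6,7,8} D(X)={3,5,6,7,8}: Z {3,5,6,7}->{3,5}; W {3,6,7,8}->{3}; X {3,5,6,7,8}->{6,8}
Constraint 3 (W < Z) on D(W)={3} D(Z)={3,5}: Z {3,5}->{5}
So after constraint 3: D(W) = {3}

Answer: {3}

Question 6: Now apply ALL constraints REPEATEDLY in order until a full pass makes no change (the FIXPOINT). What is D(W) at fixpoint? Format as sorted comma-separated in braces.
Answer: {3}

Derivation:
pass 0 (initial): D(W)={3,6,7,8}
pass 1: W {3,6,7,8}->{3}; X {3,5,6,7,8}->{6,8}; Z {3,5,6,7}->{5}
pass 2: X {6,8}->{8}
pass 3: no change
Fixpoint after 3 passes: D(W) = {3}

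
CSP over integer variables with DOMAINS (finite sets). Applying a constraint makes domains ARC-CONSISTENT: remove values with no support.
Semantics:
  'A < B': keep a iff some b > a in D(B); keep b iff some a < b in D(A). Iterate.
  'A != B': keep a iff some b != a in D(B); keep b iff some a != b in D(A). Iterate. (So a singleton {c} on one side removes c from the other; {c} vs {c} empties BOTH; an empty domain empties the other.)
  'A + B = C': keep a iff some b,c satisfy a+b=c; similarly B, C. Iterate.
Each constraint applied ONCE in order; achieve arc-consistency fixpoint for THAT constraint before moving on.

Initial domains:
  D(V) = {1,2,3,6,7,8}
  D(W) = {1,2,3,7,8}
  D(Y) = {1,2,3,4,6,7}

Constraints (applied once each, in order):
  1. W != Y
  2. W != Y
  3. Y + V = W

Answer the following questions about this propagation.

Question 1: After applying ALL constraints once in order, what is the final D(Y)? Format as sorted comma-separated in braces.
Answer: {1,2,4,6,7}

Derivation:
Constraint 1 (W != Y) on D(W)={1,2,3,7,8} D(Y)={1,2,3,4,6,7}: no change
Constraint 2 (W != Y) on D(W)={1,2,3,7,8} D(Y)={1,2,3,4,6,7}: no change
Constraint 3 (Y + V = W) on D(Y)={1,2,3,4,6,7} D(V)={1,2,3,6,7,8} D(W)={1,2,3,7,8}: Y {1,2,3,4,6,7}->{1,2,4,6,7}; V {1,2,3,6,7,8}->{1,2,3,6,7}; W {1,2,3,7,8}->{2,3,7,8}
So after all 3 constraints: D(Y) = {1,2,4,6,7}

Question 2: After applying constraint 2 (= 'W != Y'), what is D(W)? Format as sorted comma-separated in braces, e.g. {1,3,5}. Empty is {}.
Answer: {1,2,3,7,8}

Derivation:
Constraint 1 (W != Y) on D(W)={1,2,3,7,8} D(Y)={1,2,3,4,6,7}: no change
Constraint 2 (W != Y) on D(W)={1,2,3,7,8} D(Y)={1,2,3,4,6,7}: no change
So after constraint 2: D(W) = {1,2,3,7,8}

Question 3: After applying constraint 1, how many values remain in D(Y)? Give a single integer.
Answer: 6

Derivation:
Constraint 1 (W != Y) on D(W)={1,2,3,7,8} D(Y)={1,2,3,4,6,7}: no change
So after constraint 1: D(Y)={1,2,3,4,6,7}, size = 6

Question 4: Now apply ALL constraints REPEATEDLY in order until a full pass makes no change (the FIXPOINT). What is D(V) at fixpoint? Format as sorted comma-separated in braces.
Answer: {1,2,3,6,7}

Derivation:
pass 0 (initial): D(V)={1,2,3,6,7,8}
pass 1: V {1,2,3,6,7,8}->{1,2,3,6,7}; W {1,2,3,7,8}->{2,3,7,8}; Y {1,2,3,4,6,7}->{1,2,4,6,7}
pass 2: no change
Fixpoint after 2 passes: D(V) = {1,2,3,6,7}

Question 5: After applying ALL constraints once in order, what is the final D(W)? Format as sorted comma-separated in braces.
Constraint 1 (W != Y) on D(W)={1,2,3,7,8} D(Y)={1,2,3,4,6,7}: no change
Constraint 2 (W != Y) on D(W)={1,2,3,7,8} D(Y)={1,2,3,4,6,7}: no change
Constraint 3 (Y + V = W) on D(Y)={1,2,3,4,6,7} D(V)={1,2,3,6,7,8} D(W)={1,2,3,7,8}: Y {1,2,3,4,6,7}->{1,2,4,6,7}; V {1,2,3,6,7,8}->{1,2,3,6,7}; W {1,2,3,7,8}->{2,3,7,8}
So after all 3 constraints: D(W) = {2,3,7,8}

Answer: {2,3,7,8}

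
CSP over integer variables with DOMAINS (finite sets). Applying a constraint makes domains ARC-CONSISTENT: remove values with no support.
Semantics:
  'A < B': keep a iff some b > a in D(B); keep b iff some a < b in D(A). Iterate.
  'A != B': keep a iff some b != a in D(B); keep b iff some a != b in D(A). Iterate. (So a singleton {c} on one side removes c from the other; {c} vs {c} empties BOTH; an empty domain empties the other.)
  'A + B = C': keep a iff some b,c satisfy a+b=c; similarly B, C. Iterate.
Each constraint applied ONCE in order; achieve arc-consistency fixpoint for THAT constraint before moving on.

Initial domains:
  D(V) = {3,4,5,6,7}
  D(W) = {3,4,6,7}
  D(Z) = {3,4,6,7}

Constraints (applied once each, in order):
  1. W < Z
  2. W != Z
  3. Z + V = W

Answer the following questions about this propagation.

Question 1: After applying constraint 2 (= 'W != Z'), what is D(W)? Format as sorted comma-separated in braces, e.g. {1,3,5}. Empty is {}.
Constraint 1 (W < Z) on D(W)={3,4,6,7} D(Z)={3,4,6,7}: W {3,4,6,7}->{3,4,6}; Z {3,4,6,7}->{4,6,7}
Constraint 2 (W != Z) on D(W)={3,4,6} D(Z)={4,6,7}: no change
So after constraint 2: D(W) = {3,4,6}

Answer: {3,4,6}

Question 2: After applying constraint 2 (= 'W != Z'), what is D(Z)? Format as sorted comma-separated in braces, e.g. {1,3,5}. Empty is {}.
Constraint 1 (W < Z) on D(W)={3,4,6,7} D(Z)={3,4,6,7}: W {3,4,6,7}->{3,4,6}; Z {3,4,6,7}->{4,6,7}
Constraint 2 (W != Z) on D(W)={3,4,6} D(Z)={4,6,7}: no change
So after constraint 2: D(Z) = {4,6,7}

Answer: {4,6,7}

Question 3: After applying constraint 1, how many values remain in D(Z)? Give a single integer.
Answer: 3

Derivation:
Constraint 1 (W < Z) on D(W)={3,4,6,7} D(Z)={3,4,6,7}: W {3,4,6,7}->{3,4,6}; Z {3,4,6,7}->{4,6,7}
So after constraint 1: D(Z)={4,6,7}, size = 3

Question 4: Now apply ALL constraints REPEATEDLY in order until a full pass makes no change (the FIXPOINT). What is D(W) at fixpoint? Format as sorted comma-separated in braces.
Answer: {}

Derivation:
pass 0 (initial): D(W)={3,4,6,7}
pass 1: V {3,4,5,6,7}->{}; W {3,4,6,7}->{}; Z {3,4,6,7}->{}
pass 2: no change
Fixpoint after 2 passes: D(W) = {}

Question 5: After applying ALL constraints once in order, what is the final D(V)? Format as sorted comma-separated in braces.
Answer: {}

Derivation:
Constraint 1 (W < Z) on D(W)={3,4,6,7} D(Z)={3,4,6,7}: W {3,4,6,7}->{3,4,6}; Z {3,4,6,7}->{4,6,7}
Constraint 2 (W != Z) on D(W)={3,4,6} D(Z)={4,6,7}: no change
Constraint 3 (Z + V = W) on D(Z)={4,6,7} D(V)={3,4,5,6,7} D(W)={3,4,6}: Z {4,6,7}->{}; V {3,4,5,6,7}->{}; W {3,4,6}->{}
So after all 3 constraints: D(V) = {}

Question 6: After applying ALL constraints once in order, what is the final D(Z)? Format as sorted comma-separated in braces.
Constraint 1 (W < Z) on D(W)={3,4,6,7} D(Z)={3,4,6,7}: W {3,4,6,7}->{3,4,6}; Z {3,4,6,7}->{4,6,7}
Constraint 2 (W != Z) on D(W)={3,4,6} D(Z)={4,6,7}: no change
Constraint 3 (Z + V = W) on D(Z)={4,6,7} D(V)={3,4,5,6,7} D(W)={3,4,6}: Z {4,6,7}->{}; V {3,4,5,6,7}->{}; W {3,4,6}->{}
So after all 3 constraints: D(Z) = {}

Answer: {}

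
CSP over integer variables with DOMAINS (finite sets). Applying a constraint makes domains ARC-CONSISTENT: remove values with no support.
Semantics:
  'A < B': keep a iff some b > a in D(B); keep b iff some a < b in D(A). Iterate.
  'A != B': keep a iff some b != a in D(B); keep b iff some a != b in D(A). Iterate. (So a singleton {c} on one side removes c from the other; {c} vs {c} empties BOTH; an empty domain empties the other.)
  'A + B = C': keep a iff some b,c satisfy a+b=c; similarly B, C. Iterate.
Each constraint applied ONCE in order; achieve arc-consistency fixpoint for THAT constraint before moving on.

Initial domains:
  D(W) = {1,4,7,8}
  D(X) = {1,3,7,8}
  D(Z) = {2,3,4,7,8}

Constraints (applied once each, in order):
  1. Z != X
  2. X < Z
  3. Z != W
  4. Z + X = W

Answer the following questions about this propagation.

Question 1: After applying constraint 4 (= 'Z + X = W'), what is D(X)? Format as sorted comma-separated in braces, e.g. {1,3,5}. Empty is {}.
Answer: {1,3}

Derivation:
Constraint 1 (Z != X) on D(Z)={2,3,4,7,8} D(X)={1,3,7,8}: no change
Constraint 2 (X < Z) on D(X)={1,3,7,8} D(Z)={2,3,4,7,8}: X {1,3,7,8}->{1,3,7}
Constraint 3 (Z != W) on D(Z)={2,3,4,7,8} D(W)={1,4,7,8}: no change
Constraint 4 (Z + X = W) on D(Z)={2,3,4,7,8} D(X)={1,3,7} D(W)={1,4,7,8}: Z {2,3,4,7,8}->{3,4,7}; X {1,3,7}->{1,3}; W {1,4,7,8}->{4,7,8}
So after constraint 4: D(X) = {1,3}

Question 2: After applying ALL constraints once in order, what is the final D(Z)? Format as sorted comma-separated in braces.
Constraint 1 (Z != X) on D(Z)={2,3,4,7,8} D(X)={1,3,7,8}: no change
Constraint 2 (X < Z) on D(X)={1,3,7,8} D(Z)={2,3,4,7,8}: X {1,3,7,8}->{1,3,7}
Constraint 3 (Z != W) on D(Z)={2,3,4,7,8} D(W)={1,4,7,8}: no change
Constraint 4 (Z + X = W) on D(Z)={2,3,4,7,8} D(X)={1,3,7} D(W)={1,4,7,8}: Z {2,3,4,7,8}->{3,4,7}; X {1,3,7}->{1,3}; W {1,4,7,8}->{4,7,8}
So after all 4 constraints: D(Z) = {3,4,7}

Answer: {3,4,7}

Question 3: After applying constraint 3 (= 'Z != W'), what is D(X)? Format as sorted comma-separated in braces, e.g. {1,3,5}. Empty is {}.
Constraint 1 (Z != X) on D(Z)={2,3,4,7,8} D(X)={1,3,7,8}: no change
Constraint 2 (X < Z) on D(X)={1,3,7,8} D(Z)={2,3,4,7,8}: X {1,3,7,8}->{1,3,7}
Constraint 3 (Z != W) on D(Z)={2,3,4,7,8} D(W)={1,4,7,8}: no change
So after constraint 3: D(X) = {1,3,7}

Answer: {1,3,7}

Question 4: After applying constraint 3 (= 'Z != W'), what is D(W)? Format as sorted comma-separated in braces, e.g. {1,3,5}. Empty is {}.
Constraint 1 (Z != X) on D(Z)={2,3,4,7,8} D(X)={1,3,7,8}: no change
Constraint 2 (X < Z) on D(X)={1,3,7,8} D(Z)={2,3,4,7,8}: X {1,3,7,8}->{1,3,7}
Constraint 3 (Z != W) on D(Z)={2,3,4,7,8} D(W)={1,4,7,8}: no change
So after constraint 3: D(W) = {1,4,7,8}

Answer: {1,4,7,8}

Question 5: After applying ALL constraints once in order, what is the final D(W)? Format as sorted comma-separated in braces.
Constraint 1 (Z != X) on D(Z)={2,3,4,7,8} D(X)={1,3,7,8}: no change
Constraint 2 (X < Z) on D(X)={1,3,7,8} D(Z)={2,3,4,7,8}: X {1,3,7,8}->{1,3,7}
Constraint 3 (Z != W) on D(Z)={2,3,4,7,8} D(W)={1,4,7,8}: no change
Constraint 4 (Z + X = W) on D(Z)={2,3,4,7,8} D(X)={1,3,7} D(W)={1,4,7,8}: Z {2,3,4,7,8}->{3,4,7}; X {1,3,7}->{1,3}; W {1,4,7,8}->{4,7,8}
So after all 4 constraints: D(W) = {4,7,8}

Answer: {4,7,8}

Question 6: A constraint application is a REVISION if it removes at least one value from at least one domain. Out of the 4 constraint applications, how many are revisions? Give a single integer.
Answer: 2

Derivation:
Constraint 1 (Z != X) on D(Z)={2,3,4,7,8} D(X)={1,3,7,8}: no change => not a revision
Constraint 2 (X < Z) on D(X)={1,3,7,8} D(Z)={2,3,4,7,8}: X {1,3,7,8}->{1,3,7} => REVISION
Constraint 3 (Z != W) on D(Z)={2,3,4,7,8} D(W)={1,4,7,8}: no change => not a revision
Constraint 4 (Z + X = W) on D(Z)={2,3,4,7,8} D(X)={1,3,7} D(W)={1,4,7,8}: Z {2,3,4,7,8}->{3,4,7}; X {1,3,7}->{1,3}; W {1,4,7,8}->{4,7,8} => REVISION
Total revisions = 2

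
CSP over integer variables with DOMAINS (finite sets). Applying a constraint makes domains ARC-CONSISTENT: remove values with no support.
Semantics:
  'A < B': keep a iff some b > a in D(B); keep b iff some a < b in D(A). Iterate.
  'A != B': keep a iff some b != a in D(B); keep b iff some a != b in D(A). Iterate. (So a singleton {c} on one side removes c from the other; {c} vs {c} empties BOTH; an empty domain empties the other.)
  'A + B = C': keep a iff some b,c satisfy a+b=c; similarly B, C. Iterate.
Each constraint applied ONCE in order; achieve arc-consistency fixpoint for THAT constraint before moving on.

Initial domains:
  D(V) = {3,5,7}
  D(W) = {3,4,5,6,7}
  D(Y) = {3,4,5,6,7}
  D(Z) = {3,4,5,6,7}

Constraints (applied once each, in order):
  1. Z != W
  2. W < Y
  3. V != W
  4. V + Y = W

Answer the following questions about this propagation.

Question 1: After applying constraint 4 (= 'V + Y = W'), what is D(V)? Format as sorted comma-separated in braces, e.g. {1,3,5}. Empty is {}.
Constraint 1 (Z != W) on D(Z)={3,4,5,6,7} D(W)={3,4,5,6,7}: no change
Constraint 2 (W < Y) on D(W)={3,4,5,6,7} D(Y)={3,4,5,6,7}: W {3,4,5,6,7}->{3,4,5,6}; Y {3,4,5,6,7}->{4,5,6,7}
Constraint 3 (V != W) on D(V)={3,5,7} D(W)={3,4,5,6}: no change
Constraint 4 (V + Y = W) on D(V)={3,5,7} D(Y)={4,5,6,7} D(W)={3,4,5,6}: V {3,5,7}->{}; Y {4,5,6,7}->{}; W {3,4,5,6}->{}
So after constraint 4: D(V) = {}

Answer: {}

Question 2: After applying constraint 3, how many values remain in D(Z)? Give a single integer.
Constraint 1 (Z != W) on D(Z)={3,4,5,6,7} D(W)={3,4,5,6,7}: no change
Constraint 2 (W < Y) on D(W)={3,4,5,6,7} D(Y)={3,4,5,6,7}: W {3,4,5,6,7}->{3,4,5,6}; Y {3,4,5,6,7}->{4,5,6,7}
Constraint 3 (V != W) on D(V)={3,5,7} D(W)={3,4,5,6}: no change
So after constraint 3: D(Z)={3,4,5,6,7}, size = 5

Answer: 5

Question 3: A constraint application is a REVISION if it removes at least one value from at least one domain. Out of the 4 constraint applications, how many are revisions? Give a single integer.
Answer: 2

Derivation:
Constraint 1 (Z != W) on D(Z)={3,4,5,6,7} D(W)={3,4,5,6,7}: no change => not a revision
Constraint 2 (W < Y) on D(W)={3,4,5,6,7} D(Y)={3,4,5,6,7}: W {3,4,5,6,7}->{3,4,5,6}; Y {3,4,5,6,7}->{4,5,6,7} => REVISION
Constraint 3 (V != W) on D(V)={3,5,7} D(W)={3,4,5,6}: no change => not a revision
Constraint 4 (V + Y = W) on D(V)={3,5,7} D(Y)={4,5,6,7} D(W)={3,4,5,6}: V {3,5,7}->{}; Y {4,5,6,7}->{}; W {3,4,5,6}->{} => REVISION
Total revisions = 2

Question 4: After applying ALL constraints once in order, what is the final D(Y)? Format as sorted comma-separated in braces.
Constraint 1 (Z != W) on D(Z)={3,4,5,6,7} D(W)={3,4,5,6,7}: no change
Constraint 2 (W < Y) on D(W)={3,4,5,6,7} D(Y)={3,4,5,6,7}: W {3,4,5,6,7}->{3,4,5,6}; Y {3,4,5,6,7}->{4,5,6,7}
Constraint 3 (V != W) on D(V)={3,5,7} D(W)={3,4,5,6}: no change
Constraint 4 (V + Y = W) on D(V)={3,5,7} D(Y)={4,5,6,7} D(W)={3,4,5,6}: V {3,5,7}->{}; Y {4,5,6,7}->{}; W {3,4,5,6}->{}
So after all 4 constraints: D(Y) = {}

Answer: {}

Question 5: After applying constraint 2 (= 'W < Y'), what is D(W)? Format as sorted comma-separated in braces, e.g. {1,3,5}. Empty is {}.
Constraint 1 (Z != W) on D(Z)={3,4,5,6,7} D(W)={3,4,5,6,7}: no change
Constraint 2 (W < Y) on D(W)={3,4,5,6,7} D(Y)={3,4,5,6,7}: W {3,4,5,6,7}->{3,4,5,6}; Y {3,4,5,6,7}->{4,5,6,7}
So after constraint 2: D(W) = {3,4,5,6}

Answer: {3,4,5,6}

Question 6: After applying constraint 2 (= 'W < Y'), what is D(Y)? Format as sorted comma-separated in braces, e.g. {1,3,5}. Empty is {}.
Constraint 1 (Z != W) on D(Z)={3,4,5,6,7} D(W)={3,4,5,6,7}: no change
Constraint 2 (W < Y) on D(W)={3,4,5,6,7} D(Y)={3,4,5,6,7}: W {3,4,5,6,7}->{3,4,5,6}; Y {3,4,5,6,7}->{4,5,6,7}
So after constraint 2: D(Y) = {4,5,6,7}

Answer: {4,5,6,7}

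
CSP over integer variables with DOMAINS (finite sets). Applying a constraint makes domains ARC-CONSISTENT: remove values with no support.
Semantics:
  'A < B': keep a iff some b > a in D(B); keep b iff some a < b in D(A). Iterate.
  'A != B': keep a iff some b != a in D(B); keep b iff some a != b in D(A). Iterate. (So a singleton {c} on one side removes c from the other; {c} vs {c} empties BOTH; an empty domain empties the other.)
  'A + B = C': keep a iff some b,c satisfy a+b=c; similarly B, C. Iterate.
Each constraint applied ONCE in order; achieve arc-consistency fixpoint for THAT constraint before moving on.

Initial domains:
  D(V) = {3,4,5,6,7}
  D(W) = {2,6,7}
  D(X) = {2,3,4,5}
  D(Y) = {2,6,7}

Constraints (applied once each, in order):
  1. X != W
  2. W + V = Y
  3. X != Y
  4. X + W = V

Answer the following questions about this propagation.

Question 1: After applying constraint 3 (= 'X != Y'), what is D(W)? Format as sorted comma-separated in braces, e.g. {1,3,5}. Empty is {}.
Answer: {2}

Derivation:
Constraint 1 (X != W) on D(X)={2,3,4,5} D(W)={2,6,7}: no change
Constraint 2 (W + V = Y) on D(W)={2,6,7} D(V)={3,4,5,6,7} D(Y)={2,6,7}: W {2,6,7}->{2}; V {3,4,5,6,7}->{4,5}; Y {2,6,7}->{6,7}
Constraint 3 (X != Y) on D(X)={2,3,4,5} D(Y)={6,7}: no change
So after constraint 3: D(W) = {2}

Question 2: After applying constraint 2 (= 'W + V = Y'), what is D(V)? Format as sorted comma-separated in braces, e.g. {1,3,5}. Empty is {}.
Constraint 1 (X != W) on D(X)={2,3,4,5} D(W)={2,6,7}: no change
Constraint 2 (W + V = Y) on D(W)={2,6,7} D(V)={3,4,5,6,7} D(Y)={2,6,7}: W {2,6,7}->{2}; V {3,4,5,6,7}->{4,5}; Y {2,6,7}->{6,7}
So after constraint 2: D(V) = {4,5}

Answer: {4,5}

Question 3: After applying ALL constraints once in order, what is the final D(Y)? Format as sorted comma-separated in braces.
Answer: {6,7}

Derivation:
Constraint 1 (X != W) on D(X)={2,3,4,5} D(W)={2,6,7}: no change
Constraint 2 (W + V = Y) on D(W)={2,6,7} D(V)={3,4,5,6,7} D(Y)={2,6,7}: W {2,6,7}->{2}; V {3,4,5,6,7}->{4,5}; Y {2,6,7}->{6,7}
Constraint 3 (X != Y) on D(X)={2,3,4,5} D(Y)={6,7}: no change
Constraint 4 (X + W = V) on D(X)={2,3,4,5} D(W)={2} D(V)={4,5}: X {2,3,4,5}->{2,3}
So after all 4 constraints: D(Y) = {6,7}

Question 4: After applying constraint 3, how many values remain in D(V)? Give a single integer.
Answer: 2

Derivation:
Constraint 1 (X != W) on D(X)={2,3,4,5} D(W)={2,6,7}: no change
Constraint 2 (W + V = Y) on D(W)={2,6,7} D(V)={3,4,5,6,7} D(Y)={2,6,7}: W {2,6,7}->{2}; V {3,4,5,6,7}->{4,5}; Y {2,6,7}->{6,7}
Constraint 3 (X != Y) on D(X)={2,3,4,5} D(Y)={6,7}: no change
So after constraint 3: D(V)={4,5}, size = 2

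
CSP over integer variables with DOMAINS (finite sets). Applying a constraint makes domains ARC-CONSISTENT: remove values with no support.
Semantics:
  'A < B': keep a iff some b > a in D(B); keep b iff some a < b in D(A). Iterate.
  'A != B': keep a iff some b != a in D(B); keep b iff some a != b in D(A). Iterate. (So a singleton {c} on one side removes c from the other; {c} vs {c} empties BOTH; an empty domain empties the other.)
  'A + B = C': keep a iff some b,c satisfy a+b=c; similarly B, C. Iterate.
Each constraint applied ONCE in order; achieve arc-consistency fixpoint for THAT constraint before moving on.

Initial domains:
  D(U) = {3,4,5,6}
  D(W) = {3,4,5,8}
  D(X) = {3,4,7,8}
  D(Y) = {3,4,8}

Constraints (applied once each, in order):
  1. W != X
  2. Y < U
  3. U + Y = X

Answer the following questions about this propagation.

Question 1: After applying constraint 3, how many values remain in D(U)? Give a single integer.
Constraint 1 (W != X) on D(W)={3,4,5,8} D(X)={3,4,7,8}: no change
Constraint 2 (Y < U) on D(Y)={3,4,8} D(U)={3,4,5,6}: Y {3,4,8}->{3,4}; U {3,4,5,6}->{4,5,6}
Constraint 3 (U + Y = X) on D(U)={4,5,6} D(Y)={3,4} D(X)={3,4,7,8}: U {4,5,6}->{4,5}; X {3,4,7,8}->{7,8}
So after constraint 3: D(U)={4,5}, size = 2

Answer: 2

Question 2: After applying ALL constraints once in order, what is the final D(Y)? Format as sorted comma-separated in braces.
Answer: {3,4}

Derivation:
Constraint 1 (W != X) on D(W)={3,4,5,8} D(X)={3,4,7,8}: no change
Constraint 2 (Y < U) on D(Y)={3,4,8} D(U)={3,4,5,6}: Y {3,4,8}->{3,4}; U {3,4,5,6}->{4,5,6}
Constraint 3 (U + Y = X) on D(U)={4,5,6} D(Y)={3,4} D(X)={3,4,7,8}: U {4,5,6}->{4,5}; X {3,4,7,8}->{7,8}
So after all 3 constraints: D(Y) = {3,4}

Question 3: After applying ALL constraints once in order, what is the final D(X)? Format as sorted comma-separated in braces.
Constraint 1 (W != X) on D(W)={3,4,5,8} D(X)={3,4,7,8}: no change
Constraint 2 (Y < U) on D(Y)={3,4,8} D(U)={3,4,5,6}: Y {3,4,8}->{3,4}; U {3,4,5,6}->{4,5,6}
Constraint 3 (U + Y = X) on D(U)={4,5,6} D(Y)={3,4} D(X)={3,4,7,8}: U {4,5,6}->{4,5}; X {3,4,7,8}->{7,8}
So after all 3 constraints: D(X) = {7,8}

Answer: {7,8}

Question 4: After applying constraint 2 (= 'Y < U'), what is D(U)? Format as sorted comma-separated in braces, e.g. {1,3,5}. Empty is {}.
Constraint 1 (W != X) on D(W)={3,4,5,8} D(X)={3,4,7,8}: no change
Constraint 2 (Y < U) on D(Y)={3,4,8} D(U)={3,4,5,6}: Y {3,4,8}->{3,4}; U {3,4,5,6}->{4,5,6}
So after constraint 2: D(U) = {4,5,6}

Answer: {4,5,6}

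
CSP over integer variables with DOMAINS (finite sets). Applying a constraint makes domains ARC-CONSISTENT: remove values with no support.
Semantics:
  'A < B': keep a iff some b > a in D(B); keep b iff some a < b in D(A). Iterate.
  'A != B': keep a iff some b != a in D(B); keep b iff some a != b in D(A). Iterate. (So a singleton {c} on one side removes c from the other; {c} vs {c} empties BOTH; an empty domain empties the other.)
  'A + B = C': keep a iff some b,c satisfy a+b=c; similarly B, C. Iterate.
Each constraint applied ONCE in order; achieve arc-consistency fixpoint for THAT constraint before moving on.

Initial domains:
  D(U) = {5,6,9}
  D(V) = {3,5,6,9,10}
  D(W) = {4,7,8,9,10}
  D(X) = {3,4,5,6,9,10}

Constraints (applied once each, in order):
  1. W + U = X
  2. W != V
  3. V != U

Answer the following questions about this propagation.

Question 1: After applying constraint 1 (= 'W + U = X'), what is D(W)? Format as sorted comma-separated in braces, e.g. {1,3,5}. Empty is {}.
Constraint 1 (W + U = X) on D(W)={4,7,8,9,10} D(U)={5,6,9} D(X)={3,4,5,6,9,10}: W {4,7,8,9,10}->{4}; U {5,6,9}->{5,6}; X {3,4,5,6,9,10}->{9,10}
So after constraint 1: D(W) = {4}

Answer: {4}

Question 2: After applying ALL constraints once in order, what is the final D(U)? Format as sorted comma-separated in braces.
Answer: {5,6}

Derivation:
Constraint 1 (W + U = X) on D(W)={4,7,8,9,10} D(U)={5,6,9} D(X)={3,4,5,6,9,10}: W {4,7,8,9,10}->{4}; U {5,6,9}->{5,6}; X {3,4,5,6,9,10}->{9,10}
Constraint 2 (W != V) on D(W)={4} D(V)={3,5,6,9,10}: no change
Constraint 3 (V != U) on D(V)={3,5,6,9,10} D(U)={5,6}: no change
So after all 3 constraints: D(U) = {5,6}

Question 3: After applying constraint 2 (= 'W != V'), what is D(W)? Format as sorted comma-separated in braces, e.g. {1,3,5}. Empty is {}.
Answer: {4}

Derivation:
Constraint 1 (W + U = X) on D(W)={4,7,8,9,10} D(U)={5,6,9} D(X)={3,4,5,6,9,10}: W {4,7,8,9,10}->{4}; U {5,6,9}->{5,6}; X {3,4,5,6,9,10}->{9,10}
Constraint 2 (W != V) on D(W)={4} D(V)={3,5,6,9,10}: no change
So after constraint 2: D(W) = {4}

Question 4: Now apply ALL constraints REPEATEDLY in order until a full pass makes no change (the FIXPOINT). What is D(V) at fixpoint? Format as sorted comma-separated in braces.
Answer: {3,5,6,9,10}

Derivation:
pass 0 (initial): D(V)={3,5,6,9,10}
pass 1: U {5,6,9}->{5,6}; W {4,7,8,9,10}->{4}; X {3,4,5,6,9,10}->{9,10}
pass 2: no change
Fixpoint after 2 passes: D(V) = {3,5,6,9,10}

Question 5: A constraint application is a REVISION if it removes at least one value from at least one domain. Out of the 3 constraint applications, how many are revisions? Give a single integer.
Constraint 1 (W + U = X) on D(W)={4,7,8,9,10} D(U)={5,6,9} D(X)={3,4,5,6,9,10}: W {4,7,8,9,10}->{4}; U {5,6,9}->{5,6}; X {3,4,5,6,9,10}->{9,10} => REVISION
Constraint 2 (W != V) on D(W)={4} D(V)={3,5,6,9,10}: no change => not a revision
Constraint 3 (V != U) on D(V)={3,5,6,9,10} D(U)={5,6}: no change => not a revision
Total revisions = 1

Answer: 1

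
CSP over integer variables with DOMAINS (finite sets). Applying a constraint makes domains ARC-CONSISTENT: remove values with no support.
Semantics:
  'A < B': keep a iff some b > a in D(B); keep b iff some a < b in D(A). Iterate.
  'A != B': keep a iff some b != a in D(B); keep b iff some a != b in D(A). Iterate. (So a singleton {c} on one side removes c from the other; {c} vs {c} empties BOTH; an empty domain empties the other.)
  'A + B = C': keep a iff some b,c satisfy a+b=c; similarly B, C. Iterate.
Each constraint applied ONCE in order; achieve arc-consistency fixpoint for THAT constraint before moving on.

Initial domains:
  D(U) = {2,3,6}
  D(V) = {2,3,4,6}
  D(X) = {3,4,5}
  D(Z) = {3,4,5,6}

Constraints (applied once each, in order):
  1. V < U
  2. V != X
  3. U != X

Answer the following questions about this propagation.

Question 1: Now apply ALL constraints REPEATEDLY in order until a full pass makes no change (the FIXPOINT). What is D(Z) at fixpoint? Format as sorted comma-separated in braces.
pass 0 (initial): D(Z)={3,4,5,6}
pass 1: U {2,3,6}->{3,6}; V {2,3,4,6}->{2,3,4}
pass 2: no change
Fixpoint after 2 passes: D(Z) = {3,4,5,6}

Answer: {3,4,5,6}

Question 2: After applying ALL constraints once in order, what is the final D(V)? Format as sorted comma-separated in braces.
Constraint 1 (V < U) on D(V)={2,3,4,6} D(U)={2,3,6}: V {2,3,4,6}->{2,3,4}; U {2,3,6}->{3,6}
Constraint 2 (V != X) on D(V)={2,3,4} D(X)={3,4,5}: no change
Constraint 3 (U != X) on D(U)={3,6} D(X)={3,4,5}: no change
So after all 3 constraints: D(V) = {2,3,4}

Answer: {2,3,4}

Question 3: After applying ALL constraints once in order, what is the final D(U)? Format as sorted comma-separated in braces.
Answer: {3,6}

Derivation:
Constraint 1 (V < U) on D(V)={2,3,4,6} D(U)={2,3,6}: V {2,3,4,6}->{2,3,4}; U {2,3,6}->{3,6}
Constraint 2 (V != X) on D(V)={2,3,4} D(X)={3,4,5}: no change
Constraint 3 (U != X) on D(U)={3,6} D(X)={3,4,5}: no change
So after all 3 constraints: D(U) = {3,6}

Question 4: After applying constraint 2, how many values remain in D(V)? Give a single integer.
Constraint 1 (V < U) on D(V)={2,3,4,6} D(U)={2,3,6}: V {2,3,4,6}->{2,3,4}; U {2,3,6}->{3,6}
Constraint 2 (V != X) on D(V)={2,3,4} D(X)={3,4,5}: no change
So after constraint 2: D(V)={2,3,4}, size = 3

Answer: 3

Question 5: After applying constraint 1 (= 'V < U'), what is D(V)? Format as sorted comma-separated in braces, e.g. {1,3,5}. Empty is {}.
Constraint 1 (V < U) on D(V)={2,3,4,6} D(U)={2,3,6}: V {2,3,4,6}->{2,3,4}; U {2,3,6}->{3,6}
So after constraint 1: D(V) = {2,3,4}

Answer: {2,3,4}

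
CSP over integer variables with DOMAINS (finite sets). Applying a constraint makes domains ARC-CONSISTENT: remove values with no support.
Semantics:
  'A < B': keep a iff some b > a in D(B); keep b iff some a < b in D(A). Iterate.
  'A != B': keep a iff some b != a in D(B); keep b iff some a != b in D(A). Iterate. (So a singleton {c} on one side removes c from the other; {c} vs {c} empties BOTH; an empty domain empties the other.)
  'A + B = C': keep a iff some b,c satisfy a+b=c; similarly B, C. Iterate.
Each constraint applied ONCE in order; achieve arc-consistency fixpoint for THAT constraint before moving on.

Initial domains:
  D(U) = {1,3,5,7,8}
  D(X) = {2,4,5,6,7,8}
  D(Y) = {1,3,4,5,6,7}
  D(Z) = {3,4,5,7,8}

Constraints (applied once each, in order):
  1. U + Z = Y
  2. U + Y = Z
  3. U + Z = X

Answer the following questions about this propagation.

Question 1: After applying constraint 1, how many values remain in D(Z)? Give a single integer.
Constraint 1 (U + Z = Y) on D(U)={1,3,5,7,8} D(Z)={3,4,5,7,8} D(Y)={1,3,4,5,6,7}: U {1,3,5,7,8}->{1,3}; Z {3,4,5,7,8}->{3,4,5}; Y {1,3,4,5,6,7}->{4,5,6,7}
So after constraint 1: D(Z)={3,4,5}, size = 3

Answer: 3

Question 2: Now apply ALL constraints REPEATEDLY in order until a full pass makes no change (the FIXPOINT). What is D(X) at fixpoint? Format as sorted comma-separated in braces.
Answer: {}

Derivation:
pass 0 (initial): D(X)={2,4,5,6,7,8}
pass 1: U {1,3,5,7,8}->{1}; X {2,4,5,6,7,8}->{6}; Y {1,3,4,5,6,7}->{4}; Z {3,4,5,7,8}->{5}
pass 2: U {1}->{}; X {6}->{}; Y {4}->{}; Z {5}->{}
pass 3: no change
Fixpoint after 3 passes: D(X) = {}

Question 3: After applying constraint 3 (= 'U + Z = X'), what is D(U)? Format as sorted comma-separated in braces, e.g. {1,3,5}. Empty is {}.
Constraint 1 (U + Z = Y) on D(U)={1,3,5,7,8} D(Z)={3,4,5,7,8} D(Y)={1,3,4,5,6,7}: U {1,3,5,7,8}->{1,3}; Z {3,4,5,7,8}->{3,4,5}; Y {1,3,4,5,6,7}->{4,5,6,7}
Constraint 2 (U + Y = Z) on D(U)={1,3} D(Y)={4,5,6,7} D(Z)={3,4,5}: U {1,3}->{1}; Y {4,5,6,7}->{4}; Z {3,4,5}->{5}
Constraint 3 (U + Z = X) on D(U)={1} D(Z)={5} D(X)={2,4,5,6,7,8}: X {2,4,5,6,7,8}->{6}
So after constraint 3: D(U) = {1}

Answer: {1}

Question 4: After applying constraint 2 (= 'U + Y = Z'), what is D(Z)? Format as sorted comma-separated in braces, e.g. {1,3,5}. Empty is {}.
Answer: {5}

Derivation:
Constraint 1 (U + Z = Y) on D(U)={1,3,5,7,8} D(Z)={3,4,5,7,8} D(Y)={1,3,4,5,6,7}: U {1,3,5,7,8}->{1,3}; Z {3,4,5,7,8}->{3,4,5}; Y {1,3,4,5,6,7}->{4,5,6,7}
Constraint 2 (U + Y = Z) on D(U)={1,3} D(Y)={4,5,6,7} D(Z)={3,4,5}: U {1,3}->{1}; Y {4,5,6,7}->{4}; Z {3,4,5}->{5}
So after constraint 2: D(Z) = {5}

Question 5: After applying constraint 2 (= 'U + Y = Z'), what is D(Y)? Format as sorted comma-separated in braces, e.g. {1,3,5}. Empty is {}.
Answer: {4}

Derivation:
Constraint 1 (U + Z = Y) on D(U)={1,3,5,7,8} D(Z)={3,4,5,7,8} D(Y)={1,3,4,5,6,7}: U {1,3,5,7,8}->{1,3}; Z {3,4,5,7,8}->{3,4,5}; Y {1,3,4,5,6,7}->{4,5,6,7}
Constraint 2 (U + Y = Z) on D(U)={1,3} D(Y)={4,5,6,7} D(Z)={3,4,5}: U {1,3}->{1}; Y {4,5,6,7}->{4}; Z {3,4,5}->{5}
So after constraint 2: D(Y) = {4}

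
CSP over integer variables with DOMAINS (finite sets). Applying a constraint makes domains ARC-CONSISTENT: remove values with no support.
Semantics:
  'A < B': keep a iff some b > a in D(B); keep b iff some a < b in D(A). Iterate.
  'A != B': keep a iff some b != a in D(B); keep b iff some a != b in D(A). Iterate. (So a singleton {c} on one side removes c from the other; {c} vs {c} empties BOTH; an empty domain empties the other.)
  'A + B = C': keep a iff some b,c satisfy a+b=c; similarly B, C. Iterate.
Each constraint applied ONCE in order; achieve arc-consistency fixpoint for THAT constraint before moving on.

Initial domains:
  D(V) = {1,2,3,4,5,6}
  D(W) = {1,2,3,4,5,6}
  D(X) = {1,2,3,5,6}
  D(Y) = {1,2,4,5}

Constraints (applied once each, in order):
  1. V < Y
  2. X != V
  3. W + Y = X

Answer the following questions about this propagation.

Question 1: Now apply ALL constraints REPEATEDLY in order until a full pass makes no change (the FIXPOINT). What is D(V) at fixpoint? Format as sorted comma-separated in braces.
Answer: {1,2,3,4}

Derivation:
pass 0 (initial): D(V)={1,2,3,4,5,6}
pass 1: V {1,2,3,4,5,6}->{1,2,3,4}; W {1,2,3,4,5,6}->{1,2,3,4}; X {1,2,3,5,6}->{3,5,6}; Y {1,2,4,5}->{2,4,5}
pass 2: no change
Fixpoint after 2 passes: D(V) = {1,2,3,4}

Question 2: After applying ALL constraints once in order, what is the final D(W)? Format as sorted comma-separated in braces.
Constraint 1 (V < Y) on D(V)={1,2,3,4,5,6} D(Y)={1,2,4,5}: V {1,2,3,4,5,6}->{1,2,3,4}; Y {1,2,4,5}->{2,4,5}
Constraint 2 (X != V) on D(X)={1,2,3,5,6} D(V)={1,2,3,4}: no change
Constraint 3 (W + Y = X) on D(W)={1,2,3,4,5,6} D(Y)={2,4,5} D(X)={1,2,3,5,6}: W {1,2,3,4,5,6}->{1,2,3,4}; X {1,2,3,5,6}->{3,5,6}
So after all 3 constraints: D(W) = {1,2,3,4}

Answer: {1,2,3,4}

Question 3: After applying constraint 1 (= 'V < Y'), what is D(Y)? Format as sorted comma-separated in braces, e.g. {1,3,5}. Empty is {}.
Constraint 1 (V < Y) on D(V)={1,2,3,4,5,6} D(Y)={1,2,4,5}: V {1,2,3,4,5,6}->{1,2,3,4}; Y {1,2,4,5}->{2,4,5}
So after constraint 1: D(Y) = {2,4,5}

Answer: {2,4,5}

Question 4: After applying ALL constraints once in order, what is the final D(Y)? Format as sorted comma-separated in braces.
Answer: {2,4,5}

Derivation:
Constraint 1 (V < Y) on D(V)={1,2,3,4,5,6} D(Y)={1,2,4,5}: V {1,2,3,4,5,6}->{1,2,3,4}; Y {1,2,4,5}->{2,4,5}
Constraint 2 (X != V) on D(X)={1,2,3,5,6} D(V)={1,2,3,4}: no change
Constraint 3 (W + Y = X) on D(W)={1,2,3,4,5,6} D(Y)={2,4,5} D(X)={1,2,3,5,6}: W {1,2,3,4,5,6}->{1,2,3,4}; X {1,2,3,5,6}->{3,5,6}
So after all 3 constraints: D(Y) = {2,4,5}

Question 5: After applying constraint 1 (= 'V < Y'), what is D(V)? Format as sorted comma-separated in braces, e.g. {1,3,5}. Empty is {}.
Answer: {1,2,3,4}

Derivation:
Constraint 1 (V < Y) on D(V)={1,2,3,4,5,6} D(Y)={1,2,4,5}: V {1,2,3,4,5,6}->{1,2,3,4}; Y {1,2,4,5}->{2,4,5}
So after constraint 1: D(V) = {1,2,3,4}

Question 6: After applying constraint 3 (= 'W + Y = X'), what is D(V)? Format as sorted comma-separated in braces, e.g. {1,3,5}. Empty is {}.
Constraint 1 (V < Y) on D(V)={1,2,3,4,5,6} D(Y)={1,2,4,5}: V {1,2,3,4,5,6}->{1,2,3,4}; Y {1,2,4,5}->{2,4,5}
Constraint 2 (X != V) on D(X)={1,2,3,5,6} D(V)={1,2,3,4}: no change
Constraint 3 (W + Y = X) on D(W)={1,2,3,4,5,6} D(Y)={2,4,5} D(X)={1,2,3,5,6}: W {1,2,3,4,5,6}->{1,2,3,4}; X {1,2,3,5,6}->{3,5,6}
So after constraint 3: D(V) = {1,2,3,4}

Answer: {1,2,3,4}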